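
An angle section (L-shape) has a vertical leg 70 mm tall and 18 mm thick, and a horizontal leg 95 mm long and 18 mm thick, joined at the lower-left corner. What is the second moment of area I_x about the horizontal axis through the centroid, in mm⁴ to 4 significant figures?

Decompose the section into non-overlapping parts with the origin at the bottom-left of its bounding rectangle.
Vertical leg: 18 × 70, A = 1 260 mm², y = 35 mm, Ī = 514 500 mm⁴.
Horizontal leg (remainder): 77 × 18, A = 1 386 mm², y = 9 mm, Ī = 37 422 mm⁴.
Centroid: ȳ = ΣA·y / ΣA = 21.381 mm.
Transfer each piece to the horizontal axis through the centroid using Ī + A·d² with d = y − 21.381:
  vertical leg: d = 13.619 mm → contributes +748 203 mm⁴
  horizontal leg (remainder): d = -12.381 mm → contributes +249 879 mm⁴
Total I = 998 082 mm⁴.

I_x ≈ 9.981 × 10⁵ mm⁴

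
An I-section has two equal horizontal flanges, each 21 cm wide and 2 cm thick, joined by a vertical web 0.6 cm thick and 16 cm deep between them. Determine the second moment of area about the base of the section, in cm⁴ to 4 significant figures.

Decompose the section into non-overlapping parts with the origin at the bottom-left of its bounding rectangle.
Bottom flange: 21 × 2, A = 42 cm², y = 1 cm, Ī = 14 cm⁴.
Web: 0.6 × 16, A = 9.6 cm², y = 10 cm, Ī = 204.8 cm⁴.
Top flange: 21 × 2, A = 42 cm², y = 19 cm, Ī = 14 cm⁴.
Transfer each piece to a horizontal axis along the bottom face using Ī + A·d² with d = y − 0:
  bottom flange: d = 1 cm → contributes +56 cm⁴
  web: d = 10 cm → contributes +1164.8 cm⁴
  top flange: d = 19 cm → contributes +15 176 cm⁴
Total I = 16396.8 cm⁴.

I_base ≈ 1.640 × 10⁴ cm⁴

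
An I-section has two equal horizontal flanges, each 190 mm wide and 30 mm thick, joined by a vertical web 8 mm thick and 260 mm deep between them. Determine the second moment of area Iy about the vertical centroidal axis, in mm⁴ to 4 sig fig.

Decompose the section into non-overlapping parts with the origin at the bottom-left of its bounding rectangle.
Bottom flange: 190 × 30, A = 5 700 mm², x = 95 mm, Ī = 17 147 500 mm⁴.
Web: 8 × 260, A = 2 080 mm², x = 95 mm, Ī = 11093.3 mm⁴.
Top flange: 190 × 30, A = 5 700 mm², x = 95 mm, Ī = 17 147 500 mm⁴.
By symmetry the centroid is at mid-width, x̄ = 95 mm.
All pieces are centred on the vertical centroidal axis, so I = ΣĪ = 34 306 093 mm⁴.

Iy ≈ 3.431 × 10⁷ mm⁴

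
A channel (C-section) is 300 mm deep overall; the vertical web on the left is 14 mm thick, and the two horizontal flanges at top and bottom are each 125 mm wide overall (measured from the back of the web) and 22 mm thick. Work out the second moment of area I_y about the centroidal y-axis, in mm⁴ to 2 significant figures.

I_y ≈ 1.4 × 10⁷ mm⁴

Decompose the section into non-overlapping parts with the origin at the bottom-left of its bounding rectangle.
Web: 14 × 300, A = 4 200 mm², x = 7 mm, Ī = 68 600 mm⁴.
Top flange (beyond web): 111 × 22, A = 2 442 mm², x = 69.5 mm, Ī = 2 507 324 mm⁴.
Bottom flange (beyond web): 111 × 22, A = 2 442 mm², x = 69.5 mm, Ī = 2 507 324 mm⁴.
Centroid: x̄ = ΣA·x / ΣA = 40.6 mm.
Transfer each piece to the centroidal y-axis using Ī + A·d² with d = x − 40.6:
  web: d = -33.6 mm → contributes +4 811 090 mm⁴
  top flange (beyond web): d = 28.9 mm → contributes +4 546 477 mm⁴
  bottom flange (beyond web): d = 28.9 mm → contributes +4 546 477 mm⁴
Total I = 13 904 045 mm⁴.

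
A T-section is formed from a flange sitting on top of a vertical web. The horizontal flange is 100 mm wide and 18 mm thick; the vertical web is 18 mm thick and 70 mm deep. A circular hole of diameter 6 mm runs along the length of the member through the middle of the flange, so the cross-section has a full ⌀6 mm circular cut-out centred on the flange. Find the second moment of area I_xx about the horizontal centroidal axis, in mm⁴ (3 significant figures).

Treat the section as a set of non-overlapping primitives; coordinates are from the bounding-box lower-left.
Flange: 100 × 18, A = 1 800 mm², y = 79 mm, Ī = 48 600 mm⁴.
Web: 18 × 70, A = 1 260 mm², y = 35 mm, Ī = 514 500 mm⁴.
Hole (subtracted): ⌀6, A = 28.274 mm², y = 79 mm, Ī = 63.617 mm⁴.
Centroid: ȳ = ΣA·y / ΣA = 60.713 mm.
Transfer each piece to the horizontal centroidal axis using Ī + A·d² with d = y − 60.713:
  flange: d = 18.287 mm → contributes +650 521 mm⁴
  web: d = -25.713 mm → contributes +1 347 584 mm⁴
  hole: d = 18.287 mm → contributes −9518.6 mm⁴
Total I = 1 988 586 mm⁴.

I_xx ≈ 1.99 × 10⁶ mm⁴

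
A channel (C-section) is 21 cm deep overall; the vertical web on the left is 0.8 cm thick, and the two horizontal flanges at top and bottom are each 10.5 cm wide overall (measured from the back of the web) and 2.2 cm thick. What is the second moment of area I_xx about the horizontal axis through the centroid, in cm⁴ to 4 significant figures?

I_xx ≈ 4406 cm⁴

Treat the section as a set of non-overlapping primitives; coordinates are from the bounding-box lower-left.
Web: 0.8 × 21, A = 16.8 cm², y = 10.5 cm, Ī = 617.4 cm⁴.
Top flange (beyond web): 9.7 × 2.2, A = 21.34 cm², y = 19.9 cm, Ī = 8.60713 cm⁴.
Bottom flange (beyond web): 9.7 × 2.2, A = 21.34 cm², y = 1.1 cm, Ī = 8.60713 cm⁴.
By symmetry the centroid is at mid-height, ȳ = 10.5 cm.
Transfer each piece to the horizontal axis through the centroid using Ī + A·d² with d = y − 10.5:
  web: d = 0 cm → contributes +617.4 cm⁴
  top flange (beyond web): d = 9.4 cm → contributes +1894.21 cm⁴
  bottom flange (beyond web): d = -9.4 cm → contributes +1894.21 cm⁴
Total I = 4405.82 cm⁴.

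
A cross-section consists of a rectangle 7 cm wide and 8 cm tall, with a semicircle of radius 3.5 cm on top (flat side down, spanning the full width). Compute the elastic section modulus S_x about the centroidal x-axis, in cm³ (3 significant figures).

Break the section into simple shapes (no overlaps), measuring from the bottom-left corner of the bounding box.
Rectangular body: 7 × 8, A = 56 cm², y = 4 cm, Ī = 298.67 cm⁴.
Semicircular cap: semicircle r = 3.5, A = 19.242 cm², y = 9.4854 cm, Ī = 16.47 cm⁴.
Centroid: ȳ = ΣA·y / ΣA = 5.4028 cm.
Transfer each piece to the centroidal x-axis using Ī + A·d² with d = y − 5.4028:
  rectangular body: d = -1.4028 cm → contributes +408.87 cm⁴
  semicircular cap: d = 4.0826 cm → contributes +337.2 cm⁴
Total I = 746.07 cm⁴.
Extreme fibre distance c = 6.0972 cm; S = I/c = 122.36 cm³.

S_x ≈ 122 cm³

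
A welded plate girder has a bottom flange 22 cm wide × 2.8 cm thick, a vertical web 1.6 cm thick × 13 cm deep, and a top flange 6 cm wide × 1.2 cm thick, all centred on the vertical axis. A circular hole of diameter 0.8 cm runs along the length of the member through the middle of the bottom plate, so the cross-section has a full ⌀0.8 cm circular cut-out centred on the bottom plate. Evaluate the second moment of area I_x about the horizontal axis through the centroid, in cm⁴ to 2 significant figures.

Decompose the section into non-overlapping parts with the origin at the bottom-left of its bounding rectangle.
Bottom plate: 22 × 2.8, A = 61.6 cm², y = 1.4 cm, Ī = 40.25 cm⁴.
Web plate: 1.6 × 13, A = 20.8 cm², y = 9.3 cm, Ī = 292.9 cm⁴.
Top plate: 6 × 1.2, A = 7.2 cm², y = 16.4 cm, Ī = 0.864 cm⁴.
Hole (subtracted): ⌀0.8, A = 0.5027 cm², y = 1.4 cm, Ī = 0.02011 cm⁴.
Centroid: ȳ = ΣA·y / ΣA = 4.456 cm.
Transfer each piece to the horizontal axis through the centroid using Ī + A·d² with d = y − 4.456:
  bottom plate: d = -3.056 cm → contributes +615.7 cm⁴
  web plate: d = 4.844 cm → contributes +780.9 cm⁴
  top plate: d = 11.94 cm → contributes +1 028 cm⁴
  hole: d = -3.056 cm → contributes −4.716 cm⁴
Total I = 2 420 cm⁴.

I_x ≈ 2400 cm⁴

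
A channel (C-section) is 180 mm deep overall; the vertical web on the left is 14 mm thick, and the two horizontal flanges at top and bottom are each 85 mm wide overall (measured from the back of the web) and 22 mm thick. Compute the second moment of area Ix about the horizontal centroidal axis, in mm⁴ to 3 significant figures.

Decompose the section into non-overlapping parts with the origin at the bottom-left of its bounding rectangle.
Web: 14 × 180, A = 2 520 mm², y = 90 mm, Ī = 6 804 000 mm⁴.
Top flange (beyond web): 71 × 22, A = 1 562 mm², y = 169 mm, Ī = 63 001 mm⁴.
Bottom flange (beyond web): 71 × 22, A = 1 562 mm², y = 11 mm, Ī = 63 001 mm⁴.
By symmetry the centroid is at mid-height, ȳ = 90 mm.
Transfer each piece to the horizontal centroidal axis using Ī + A·d² with d = y − 90:
  web: d = 0 mm → contributes +6 804 000 mm⁴
  top flange (beyond web): d = 79 mm → contributes +9 811 443 mm⁴
  bottom flange (beyond web): d = -79 mm → contributes +9 811 443 mm⁴
Total I = 26 426 885 mm⁴.

Ix ≈ 2.64 × 10⁷ mm⁴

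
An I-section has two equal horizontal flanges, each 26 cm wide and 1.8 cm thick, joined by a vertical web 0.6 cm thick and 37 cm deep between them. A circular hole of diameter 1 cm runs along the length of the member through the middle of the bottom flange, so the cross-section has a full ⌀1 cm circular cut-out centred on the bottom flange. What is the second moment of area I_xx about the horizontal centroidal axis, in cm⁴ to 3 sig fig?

I_xx ≈ 3.75 × 10⁴ cm⁴

Split into non-overlapping primitives; take the origin at the lower-left of the bounding box.
Bottom flange: 26 × 1.8, A = 46.8 cm², y = 0.9 cm, Ī = 12.636 cm⁴.
Web: 0.6 × 37, A = 22.2 cm², y = 20.3 cm, Ī = 2532.7 cm⁴.
Top flange: 26 × 1.8, A = 46.8 cm², y = 39.7 cm, Ī = 12.636 cm⁴.
Hole (subtracted): ⌀1, A = 0.7854 cm², y = 0.9 cm, Ī = 0.049087 cm⁴.
Centroid: ȳ = ΣA·y / ΣA = 20.432 cm.
Transfer each piece to the horizontal centroidal axis using Ī + A·d² with d = y − 20.432:
  bottom flange: d = -19.532 cm → contributes +17 868 cm⁴
  web: d = -0.13248 cm → contributes +2 533 cm⁴
  top flange: d = 19.268 cm → contributes +17 387 cm⁴
  hole: d = -19.532 cm → contributes −299.69 cm⁴
Total I = 37 488 cm⁴.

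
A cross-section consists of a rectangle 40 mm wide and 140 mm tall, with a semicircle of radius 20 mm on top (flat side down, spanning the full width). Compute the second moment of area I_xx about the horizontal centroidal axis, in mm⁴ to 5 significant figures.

I_xx ≈ 1.2644 × 10⁷ mm⁴

Decompose the section into non-overlapping parts with the origin at the bottom-left of its bounding rectangle.
Rectangular body: 40 × 140, A = 5 600 mm², y = 70 mm, Ī = 9 146 667 mm⁴.
Semicircular cap: semicircle r = 20, A = 628.3185 mm², y = 148.4883 mm, Ī = 17561.11 mm⁴.
Centroid: ȳ = ΣA·y / ΣA = 77.91797 mm.
Transfer each piece to the horizontal centroidal axis using Ī + A·d² with d = y − 77.91797:
  rectangular body: d = -7.917969 mm → contributes +9 497 754 mm⁴
  semicircular cap: d = 70.5703 mm → contributes +3 146 692 mm⁴
Total I = 12 644 446 mm⁴.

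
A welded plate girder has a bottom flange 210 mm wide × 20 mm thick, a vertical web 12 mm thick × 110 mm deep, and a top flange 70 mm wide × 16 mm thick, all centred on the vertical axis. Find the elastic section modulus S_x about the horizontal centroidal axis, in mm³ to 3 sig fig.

Split into non-overlapping primitives; take the origin at the lower-left of the bounding box.
Bottom plate: 210 × 20, A = 4 200 mm², y = 10 mm, Ī = 140 000 mm⁴.
Web plate: 12 × 110, A = 1 320 mm², y = 75 mm, Ī = 1 331 000 mm⁴.
Top plate: 70 × 16, A = 1 120 mm², y = 138 mm, Ī = 23 893 mm⁴.
Centroid: ȳ = ΣA·y / ΣA = 44.512 mm.
Transfer each piece to the horizontal centroidal axis using Ī + A·d² with d = y − 44.512:
  bottom plate: d = -34.512 mm → contributes +5 142 542 mm⁴
  web plate: d = 30.488 mm → contributes +2 557 960 mm⁴
  top plate: d = 93.488 mm → contributes +9 812 690 mm⁴
Total I = 17 513 192 mm⁴.
Extreme fibre distance c = 101.49 mm; S = I/c = 172 564 mm³.

S_x ≈ 1.73 × 10⁵ mm³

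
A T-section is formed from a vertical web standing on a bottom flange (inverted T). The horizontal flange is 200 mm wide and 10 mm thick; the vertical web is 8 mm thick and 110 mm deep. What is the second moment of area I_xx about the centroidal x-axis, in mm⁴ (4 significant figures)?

I_xx ≈ 3.104 × 10⁶ mm⁴

Break the section into simple shapes (no overlaps), measuring from the bottom-left corner of the bounding box.
Flange: 200 × 10, A = 2 000 mm², y = 5 mm, Ī = 16666.7 mm⁴.
Web: 8 × 110, A = 880 mm², y = 65 mm, Ī = 887 333 mm⁴.
Centroid: ȳ = ΣA·y / ΣA = 23.3333 mm.
Transfer each piece to the centroidal x-axis using Ī + A·d² with d = y − 23.3333:
  flange: d = -18.3333 mm → contributes +688 889 mm⁴
  web: d = 41.6667 mm → contributes +2 415 111 mm⁴
Total I = 3 104 000 mm⁴.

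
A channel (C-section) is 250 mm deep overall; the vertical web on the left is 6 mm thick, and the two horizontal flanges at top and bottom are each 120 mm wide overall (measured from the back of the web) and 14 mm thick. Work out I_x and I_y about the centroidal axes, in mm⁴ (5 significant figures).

Break the section into simple shapes (no overlaps), measuring from the bottom-left corner of the bounding box.
Web: 6 × 250, A = 1 500 mm², y = 125 mm, Ī = 7 812 500 mm⁴.
Top flange (beyond web): 114 × 14, A = 1 596 mm², y = 243 mm, Ī = 26 068 mm⁴.
Bottom flange (beyond web): 114 × 14, A = 1 596 mm², y = 7 mm, Ī = 26 068 mm⁴.
By symmetry the centroid is at mid-height, ȳ = 125 mm.
Transfer each piece to the centroidal x-axis using Ī + A·d² with d = y − 125:
  web: d = 0 mm → contributes +7 812 500 mm⁴
  top flange (beyond web): d = 118 mm → contributes +22 248 772 mm⁴
  bottom flange (beyond web): d = -118 mm → contributes +22 248 772 mm⁴
Total I = 52 310 044 mm⁴.
For the y-axis: x̄ = 43.81841 mm.
Repeating about the centroidal y-axis gives I_y = 7 135 093 mm⁴.

I_x ≈ 5.2310 × 10⁷ mm⁴, I_y ≈ 7.1351 × 10⁶ mm⁴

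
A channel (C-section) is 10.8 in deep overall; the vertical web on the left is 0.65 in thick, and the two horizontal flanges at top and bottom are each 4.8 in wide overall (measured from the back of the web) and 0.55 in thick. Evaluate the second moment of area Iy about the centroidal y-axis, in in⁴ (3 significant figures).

Split into non-overlapping primitives; take the origin at the lower-left of the bounding box.
Web: 0.65 × 10.8, A = 7.02 in², x = 0.325 in, Ī = 0.24716 in⁴.
Top flange (beyond web): 4.15 × 0.55, A = 2.2825 in², x = 2.725 in, Ī = 3.2759 in⁴.
Bottom flange (beyond web): 4.15 × 0.55, A = 2.2825 in², x = 2.725 in, Ī = 3.2759 in⁴.
Centroid: x̄ = ΣA·x / ΣA = 1.2707 in.
Transfer each piece to the centroidal y-axis using Ī + A·d² with d = x − 1.2707:
  web: d = -0.94571 in → contributes +6.5256 in⁴
  top flange (beyond web): d = 1.4543 in → contributes +8.1033 in⁴
  bottom flange (beyond web): d = 1.4543 in → contributes +8.1033 in⁴
Total I = 22.732 in⁴.

Iy ≈ 22.7 in⁴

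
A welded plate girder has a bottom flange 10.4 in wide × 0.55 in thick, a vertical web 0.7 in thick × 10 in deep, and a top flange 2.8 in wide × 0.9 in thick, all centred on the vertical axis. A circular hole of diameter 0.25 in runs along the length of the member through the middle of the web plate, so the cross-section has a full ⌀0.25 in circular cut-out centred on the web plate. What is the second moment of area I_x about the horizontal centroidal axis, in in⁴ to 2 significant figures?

Decompose the section into non-overlapping parts with the origin at the bottom-left of its bounding rectangle.
Bottom plate: 10.4 × 0.55, A = 5.72 in², y = 0.275 in, Ī = 0.1442 in⁴.
Web plate: 0.7 × 10, A = 7 in², y = 5.55 in, Ī = 58.33 in⁴.
Top plate: 2.8 × 0.9, A = 2.52 in², y = 11 in, Ī = 0.1701 in⁴.
Hole (subtracted): ⌀0.25, A = 0.04909 in², y = 5.55 in, Ī = 0.0001917 in⁴.
Centroid: ȳ = ΣA·y / ΣA = 4.468 in.
Transfer each piece to the horizontal centroidal axis using Ī + A·d² with d = y − 4.468:
  bottom plate: d = -4.193 in → contributes +100.7 in⁴
  web plate: d = 1.082 in → contributes +66.53 in⁴
  top plate: d = 6.532 in → contributes +107.7 in⁴
  hole: d = 1.082 in → contributes −0.05768 in⁴
Total I = 274.9 in⁴.

I_x ≈ 270 in⁴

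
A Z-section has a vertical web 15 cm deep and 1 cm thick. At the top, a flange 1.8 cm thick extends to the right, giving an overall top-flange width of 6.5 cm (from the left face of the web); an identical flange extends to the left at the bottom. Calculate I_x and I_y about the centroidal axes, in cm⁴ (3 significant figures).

I_x ≈ 1150 cm⁴, I_y ≈ 260 cm⁴

Split into non-overlapping primitives; take the origin at the lower-left of the bounding box.
Web: 1 × 15, A = 15 cm², y = 7.5 cm, Ī = 281.25 cm⁴.
Top flange (beyond web): 5.5 × 1.8, A = 9.9 cm², y = 14.1 cm, Ī = 2.673 cm⁴.
Bottom flange (beyond web): 5.5 × 1.8, A = 9.9 cm², y = 0.9 cm, Ī = 2.673 cm⁴.
Centroid: ȳ = ΣA·y / ΣA = 7.5 cm.
Transfer each piece to the centroidal x-axis using Ī + A·d² with d = y − 7.5:
  web: d = 0 cm → contributes +281.25 cm⁴
  top flange (beyond web): d = 6.6 cm → contributes +433.92 cm⁴
  bottom flange (beyond web): d = -6.6 cm → contributes +433.92 cm⁴
Total I = 1149.1 cm⁴.
For the y-axis: x̄ = 6 cm.
Repeating about the centroidal y-axis gives I_y = 260.3 cm⁴.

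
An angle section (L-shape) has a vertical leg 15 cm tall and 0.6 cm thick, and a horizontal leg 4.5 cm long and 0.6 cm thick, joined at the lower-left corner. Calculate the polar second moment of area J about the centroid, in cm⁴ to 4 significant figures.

Treat the section as a set of non-overlapping primitives; coordinates are from the bounding-box lower-left.
Vertical leg: 0.6 × 15, A = 9 cm², y = 7.5 cm, Ī = 168.75 cm⁴.
Horizontal leg (remainder): 3.9 × 0.6, A = 2.34 cm², y = 0.3 cm, Ī = 0.0702 cm⁴.
Centroid: ȳ = ΣA·y / ΣA = 6.01429 cm.
Transfer each piece to the centroidal x-axis using Ī + A·d² with d = y − 6.01429:
  vertical leg: d = 1.48571 cm → contributes +188.616 cm⁴
  horizontal leg (remainder): d = -5.71429 cm → contributes +76.4784 cm⁴
Total I = 265.094 cm⁴.
For the y-axis: x̄ = 0.764286 cm.
Repeating about the centroidal y-axis gives I_y = 12.6377 cm⁴.
Polar second moment: J = I_x + I_y = 277.732 cm⁴.

J ≈ 277.7 cm⁴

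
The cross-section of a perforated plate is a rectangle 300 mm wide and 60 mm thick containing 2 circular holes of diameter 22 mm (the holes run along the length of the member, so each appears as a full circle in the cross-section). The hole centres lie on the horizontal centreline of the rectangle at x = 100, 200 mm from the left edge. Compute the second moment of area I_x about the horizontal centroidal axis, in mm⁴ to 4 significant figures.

Decompose the section into non-overlapping parts with the origin at the bottom-left of its bounding rectangle.
Plate: 300 × 60, A = 18 000 mm², y = 30 mm, Ī = 5 400 000 mm⁴.
Hole 1 (subtracted): ⌀22, A = 380.133 mm², y = 30 mm, Ī = 11 499 mm⁴.
Hole 2 (subtracted): ⌀22, A = 380.133 mm², y = 30 mm, Ī = 11 499 mm⁴.
By symmetry the centroid is at mid-height, ȳ = 30 mm.
All pieces are centred on the horizontal centroidal axis, so I = ΣĪ (holes subtracted) = 5 377 002 mm⁴.

I_x ≈ 5.377 × 10⁶ mm⁴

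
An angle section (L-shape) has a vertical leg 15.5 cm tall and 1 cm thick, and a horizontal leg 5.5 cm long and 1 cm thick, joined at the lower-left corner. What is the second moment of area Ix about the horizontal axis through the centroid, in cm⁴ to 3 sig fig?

Break the section into simple shapes (no overlaps), measuring from the bottom-left corner of the bounding box.
Vertical leg: 1 × 15.5, A = 15.5 cm², y = 7.75 cm, Ī = 310.32 cm⁴.
Horizontal leg (remainder): 4.5 × 1, A = 4.5 cm², y = 0.5 cm, Ī = 0.375 cm⁴.
Centroid: ȳ = ΣA·y / ΣA = 6.1188 cm.
Transfer each piece to the horizontal axis through the centroid using Ī + A·d² with d = y − 6.1188:
  vertical leg: d = 1.6313 cm → contributes +351.57 cm⁴
  horizontal leg (remainder): d = -5.6188 cm → contributes +142.44 cm⁴
Total I = 494.01 cm⁴.

Ix ≈ 494 cm⁴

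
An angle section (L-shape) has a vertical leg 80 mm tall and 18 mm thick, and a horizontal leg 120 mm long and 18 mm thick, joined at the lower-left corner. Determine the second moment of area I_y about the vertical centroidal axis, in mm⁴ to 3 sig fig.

I_y ≈ 4.54 × 10⁶ mm⁴

Break the section into simple shapes (no overlaps), measuring from the bottom-left corner of the bounding box.
Vertical leg: 18 × 80, A = 1 440 mm², x = 9 mm, Ī = 38 880 mm⁴.
Horizontal leg (remainder): 102 × 18, A = 1 836 mm², x = 69 mm, Ī = 1 591 812 mm⁴.
Centroid: x̄ = ΣA·x / ΣA = 42.626 mm.
Transfer each piece to the vertical centroidal axis using Ī + A·d² with d = x − 42.626:
  vertical leg: d = -33.626 mm → contributes +1 667 136 mm⁴
  horizontal leg (remainder): d = 26.374 mm → contributes +2 868 875 mm⁴
Total I = 4 536 011 mm⁴.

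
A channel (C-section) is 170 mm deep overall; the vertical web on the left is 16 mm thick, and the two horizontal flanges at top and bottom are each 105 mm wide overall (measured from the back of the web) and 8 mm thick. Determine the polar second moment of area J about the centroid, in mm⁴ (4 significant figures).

Split into non-overlapping primitives; take the origin at the lower-left of the bounding box.
Web: 16 × 170, A = 2 720 mm², y = 85 mm, Ī = 6 550 667 mm⁴.
Top flange (beyond web): 89 × 8, A = 712 mm², y = 166 mm, Ī = 3797.33 mm⁴.
Bottom flange (beyond web): 89 × 8, A = 712 mm², y = 4 mm, Ī = 3797.33 mm⁴.
By symmetry the centroid is at mid-height, ȳ = 85 mm.
Transfer each piece to the centroidal x-axis using Ī + A·d² with d = y − 85:
  web: d = 0 mm → contributes +6 550 667 mm⁴
  top flange (beyond web): d = 81 mm → contributes +4 675 229 mm⁴
  bottom flange (beyond web): d = -81 mm → contributes +4 675 229 mm⁴
Total I = 15 901 125 mm⁴.
For the y-axis: x̄ = 26.0405 mm.
Repeating about the centroidal y-axis gives I_y = 3 574 175 mm⁴.
Polar second moment: J = I_x + I_y = 19 475 300 mm⁴.

J ≈ 1.948 × 10⁷ mm⁴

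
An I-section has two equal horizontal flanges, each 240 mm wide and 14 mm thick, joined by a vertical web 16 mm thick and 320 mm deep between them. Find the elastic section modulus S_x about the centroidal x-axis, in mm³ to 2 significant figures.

Decompose the section into non-overlapping parts with the origin at the bottom-left of its bounding rectangle.
Bottom flange: 240 × 14, A = 3 360 mm², y = 7 mm, Ī = 54 880 mm⁴.
Web: 16 × 320, A = 5 120 mm², y = 174 mm, Ī = 43 690 667 mm⁴.
Top flange: 240 × 14, A = 3 360 mm², y = 341 mm, Ī = 54 880 mm⁴.
By symmetry the centroid is at mid-height, ȳ = 174 mm.
Transfer each piece to the centroidal x-axis using Ī + A·d² with d = y − 174:
  bottom flange: d = -167 mm → contributes +93 761 920 mm⁴
  web: d = 0 mm → contributes +43 690 667 mm⁴
  top flange: d = 167 mm → contributes +93 761 920 mm⁴
Total I = 231 214 507 mm⁴.
Extreme fibre distance c = 174 mm; S = I/c = 1 328 819 mm³.

S_x ≈ 1.3 × 10⁶ mm³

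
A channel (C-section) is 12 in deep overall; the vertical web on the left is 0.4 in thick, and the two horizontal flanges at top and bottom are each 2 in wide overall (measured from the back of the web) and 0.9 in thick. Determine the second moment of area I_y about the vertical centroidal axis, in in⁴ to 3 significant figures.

Decompose the section into non-overlapping parts with the origin at the bottom-left of its bounding rectangle.
Web: 0.4 × 12, A = 4.8 in², x = 0.2 in, Ī = 0.064 in⁴.
Top flange (beyond web): 1.6 × 0.9, A = 1.44 in², x = 1.2 in, Ī = 0.3072 in⁴.
Bottom flange (beyond web): 1.6 × 0.9, A = 1.44 in², x = 1.2 in, Ī = 0.3072 in⁴.
Centroid: x̄ = ΣA·x / ΣA = 0.575 in.
Transfer each piece to the vertical centroidal axis using Ī + A·d² with d = x − 0.575:
  web: d = -0.375 in → contributes +0.739 in⁴
  top flange (beyond web): d = 0.625 in → contributes +0.8697 in⁴
  bottom flange (beyond web): d = 0.625 in → contributes +0.8697 in⁴
Total I = 2.4784 in⁴.

I_y ≈ 2.48 in⁴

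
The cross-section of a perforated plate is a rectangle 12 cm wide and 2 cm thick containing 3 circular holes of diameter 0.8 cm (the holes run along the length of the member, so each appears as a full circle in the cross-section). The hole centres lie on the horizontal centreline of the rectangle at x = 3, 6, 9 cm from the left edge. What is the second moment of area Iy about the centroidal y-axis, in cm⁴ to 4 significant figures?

Treat the section as a set of non-overlapping primitives; coordinates are from the bounding-box lower-left.
Plate: 12 × 2, A = 24 cm², x = 6 cm, Ī = 288 cm⁴.
Hole 1 (subtracted): ⌀0.8, A = 0.502655 cm², x = 3 cm, Ī = 0.0201062 cm⁴.
Hole 2 (subtracted): ⌀0.8, A = 0.502655 cm², x = 6 cm, Ī = 0.0201062 cm⁴.
Hole 3 (subtracted): ⌀0.8, A = 0.502655 cm², x = 9 cm, Ī = 0.0201062 cm⁴.
By symmetry the centroid is at mid-width, x̄ = 6 cm.
Transfer each piece to the centroidal y-axis using Ī + A·d² with d = x − 6:
  plate: d = 0 cm → contributes +288 cm⁴
  hole 1: d = -3 cm → contributes −4.544 cm⁴
  hole 2: d = 0 cm → contributes −0.0201062 cm⁴
  hole 3: d = 3 cm → contributes −4.544 cm⁴
Total I = 278.892 cm⁴.

Iy ≈ 278.9 cm⁴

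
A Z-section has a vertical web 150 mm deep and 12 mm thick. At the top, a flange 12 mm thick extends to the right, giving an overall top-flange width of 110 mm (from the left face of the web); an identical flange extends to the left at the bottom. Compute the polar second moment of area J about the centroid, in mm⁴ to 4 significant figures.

J ≈ 2.362 × 10⁷ mm⁴

Decompose the section into non-overlapping parts with the origin at the bottom-left of its bounding rectangle.
Web: 12 × 150, A = 1 800 mm², y = 75 mm, Ī = 3 375 000 mm⁴.
Top flange (beyond web): 98 × 12, A = 1 176 mm², y = 144 mm, Ī = 14 112 mm⁴.
Bottom flange (beyond web): 98 × 12, A = 1 176 mm², y = 6 mm, Ī = 14 112 mm⁴.
Centroid: ȳ = ΣA·y / ΣA = 75 mm.
Transfer each piece to the centroidal x-axis using Ī + A·d² with d = y − 75:
  web: d = 0 mm → contributes +3 375 000 mm⁴
  top flange (beyond web): d = 69 mm → contributes +5 613 048 mm⁴
  bottom flange (beyond web): d = -69 mm → contributes +5 613 048 mm⁴
Total I = 14 601 096 mm⁴.
For the y-axis: x̄ = 104 mm.
Repeating about the centroidal y-axis gives I_y = 9 018 784 mm⁴.
Polar second moment: J = I_x + I_y = 23 619 880 mm⁴.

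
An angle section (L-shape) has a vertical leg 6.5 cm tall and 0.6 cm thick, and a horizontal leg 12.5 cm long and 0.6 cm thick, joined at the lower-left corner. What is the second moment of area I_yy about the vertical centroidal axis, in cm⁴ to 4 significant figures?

Decompose the section into non-overlapping parts with the origin at the bottom-left of its bounding rectangle.
Vertical leg: 0.6 × 6.5, A = 3.9 cm², x = 0.3 cm, Ī = 0.117 cm⁴.
Horizontal leg (remainder): 11.9 × 0.6, A = 7.14 cm², x = 6.55 cm, Ī = 84.258 cm⁴.
Centroid: x̄ = ΣA·x / ΣA = 4.34212 cm.
Transfer each piece to the vertical centroidal axis using Ī + A·d² with d = x − 4.34212:
  vertical leg: d = -4.04212 cm → contributes +63.838 cm⁴
  horizontal leg (remainder): d = 2.20788 cm → contributes +119.064 cm⁴
Total I = 182.902 cm⁴.

I_yy ≈ 182.9 cm⁴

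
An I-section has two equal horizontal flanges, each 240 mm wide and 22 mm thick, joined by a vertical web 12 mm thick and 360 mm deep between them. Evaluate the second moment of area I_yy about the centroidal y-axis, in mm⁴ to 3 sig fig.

Break the section into simple shapes (no overlaps), measuring from the bottom-left corner of the bounding box.
Bottom flange: 240 × 22, A = 5 280 mm², x = 120 mm, Ī = 25 344 000 mm⁴.
Web: 12 × 360, A = 4 320 mm², x = 120 mm, Ī = 51 840 mm⁴.
Top flange: 240 × 22, A = 5 280 mm², x = 120 mm, Ī = 25 344 000 mm⁴.
By symmetry the centroid is at mid-width, x̄ = 120 mm.
All pieces are centred on the centroidal y-axis, so I = ΣĪ = 50 739 840 mm⁴.

I_yy ≈ 5.07 × 10⁷ mm⁴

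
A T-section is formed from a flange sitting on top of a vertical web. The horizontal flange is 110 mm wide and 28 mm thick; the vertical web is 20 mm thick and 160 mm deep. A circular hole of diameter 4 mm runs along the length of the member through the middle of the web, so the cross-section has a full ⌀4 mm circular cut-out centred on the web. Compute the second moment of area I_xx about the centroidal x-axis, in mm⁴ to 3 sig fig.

Split into non-overlapping primitives; take the origin at the lower-left of the bounding box.
Flange: 110 × 28, A = 3 080 mm², y = 174 mm, Ī = 201 227 mm⁴.
Web: 20 × 160, A = 3 200 mm², y = 80 mm, Ī = 6 826 667 mm⁴.
Hole (subtracted): ⌀4, A = 12.566 mm², y = 80 mm, Ī = 12.566 mm⁴.
Centroid: ȳ = ΣA·y / ΣA = 126.19 mm.
Transfer each piece to the centroidal x-axis using Ī + A·d² with d = y − 126.19:
  flange: d = 47.806 mm → contributes +7 240 199 mm⁴
  web: d = -46.194 mm → contributes +13 655 203 mm⁴
  hole: d = -46.194 mm → contributes −26 828 mm⁴
Total I = 20 868 574 mm⁴.

I_xx ≈ 2.09 × 10⁷ mm⁴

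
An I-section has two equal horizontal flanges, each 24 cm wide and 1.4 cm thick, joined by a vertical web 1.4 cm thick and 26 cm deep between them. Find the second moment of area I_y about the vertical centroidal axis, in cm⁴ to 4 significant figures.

Treat the section as a set of non-overlapping primitives; coordinates are from the bounding-box lower-left.
Bottom flange: 24 × 1.4, A = 33.6 cm², x = 12 cm, Ī = 1612.8 cm⁴.
Web: 1.4 × 26, A = 36.4 cm², x = 12 cm, Ī = 5.94533 cm⁴.
Top flange: 24 × 1.4, A = 33.6 cm², x = 12 cm, Ī = 1612.8 cm⁴.
By symmetry the centroid is at mid-width, x̄ = 12 cm.
All pieces are centred on the vertical centroidal axis, so I = ΣĪ = 3231.55 cm⁴.

I_y ≈ 3232 cm⁴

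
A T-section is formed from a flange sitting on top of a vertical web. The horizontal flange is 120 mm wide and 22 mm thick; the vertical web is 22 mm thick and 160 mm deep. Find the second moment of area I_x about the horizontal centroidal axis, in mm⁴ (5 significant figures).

Break the section into simple shapes (no overlaps), measuring from the bottom-left corner of the bounding box.
Flange: 120 × 22, A = 2 640 mm², y = 171 mm, Ī = 106 480 mm⁴.
Web: 22 × 160, A = 3 520 mm², y = 80 mm, Ī = 7 509 333 mm⁴.
Centroid: ȳ = ΣA·y / ΣA = 119 mm.
Transfer each piece to the horizontal centroidal axis using Ī + A·d² with d = y − 119:
  flange: d = 52 mm → contributes +7 245 040 mm⁴
  web: d = -39 mm → contributes +12 863 253 mm⁴
Total I = 20 108 293 mm⁴.

I_x ≈ 2.0108 × 10⁷ mm⁴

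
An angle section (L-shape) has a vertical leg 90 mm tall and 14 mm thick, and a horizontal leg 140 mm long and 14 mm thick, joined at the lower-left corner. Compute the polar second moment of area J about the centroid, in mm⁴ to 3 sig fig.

J ≈ 7.90 × 10⁶ mm⁴

Decompose the section into non-overlapping parts with the origin at the bottom-left of its bounding rectangle.
Vertical leg: 14 × 90, A = 1 260 mm², y = 45 mm, Ī = 850 500 mm⁴.
Horizontal leg (remainder): 126 × 14, A = 1 764 mm², y = 7 mm, Ī = 28 812 mm⁴.
Centroid: ȳ = ΣA·y / ΣA = 22.833 mm.
Transfer each piece to the centroidal x-axis using Ī + A·d² with d = y − 22.833:
  vertical leg: d = 22.167 mm → contributes +1 469 615 mm⁴
  horizontal leg (remainder): d = -15.833 mm → contributes +471 037 mm⁴
Total I = 1 940 652 mm⁴.
For the y-axis: x̄ = 47.833 mm.
Repeating about the centroidal y-axis gives I_y = 5 955 852 mm⁴.
Polar second moment: J = I_x + I_y = 7 896 504 mm⁴.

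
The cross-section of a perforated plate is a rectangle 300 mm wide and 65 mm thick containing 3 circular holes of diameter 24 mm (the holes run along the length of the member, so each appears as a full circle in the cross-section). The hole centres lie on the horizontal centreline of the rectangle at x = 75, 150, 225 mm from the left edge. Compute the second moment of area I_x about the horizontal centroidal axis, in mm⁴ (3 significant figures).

I_x ≈ 6.82 × 10⁶ mm⁴

Treat the section as a set of non-overlapping primitives; coordinates are from the bounding-box lower-left.
Plate: 300 × 65, A = 19 500 mm², y = 32.5 mm, Ī = 6 865 625 mm⁴.
Hole 1 (subtracted): ⌀24, A = 452.39 mm², y = 32.5 mm, Ī = 16 286 mm⁴.
Hole 2 (subtracted): ⌀24, A = 452.39 mm², y = 32.5 mm, Ī = 16 286 mm⁴.
Hole 3 (subtracted): ⌀24, A = 452.39 mm², y = 32.5 mm, Ī = 16 286 mm⁴.
By symmetry the centroid is at mid-height, ȳ = 32.5 mm.
All pieces are centred on the horizontal centroidal axis, so I = ΣĪ (holes subtracted) = 6 816 767 mm⁴.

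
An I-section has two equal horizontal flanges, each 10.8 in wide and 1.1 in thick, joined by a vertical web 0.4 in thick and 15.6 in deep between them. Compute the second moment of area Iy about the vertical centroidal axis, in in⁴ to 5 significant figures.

Treat the section as a set of non-overlapping primitives; coordinates are from the bounding-box lower-left.
Bottom flange: 10.8 × 1.1, A = 11.88 in², x = 5.4 in, Ī = 115.4736 in⁴.
Web: 0.4 × 15.6, A = 6.24 in², x = 5.4 in, Ī = 0.0832 in⁴.
Top flange: 10.8 × 1.1, A = 11.88 in², x = 5.4 in, Ī = 115.4736 in⁴.
By symmetry the centroid is at mid-width, x̄ = 5.4 in.
All pieces are centred on the vertical centroidal axis, so I = ΣĪ = 231.0304 in⁴.

Iy ≈ 231.03 in⁴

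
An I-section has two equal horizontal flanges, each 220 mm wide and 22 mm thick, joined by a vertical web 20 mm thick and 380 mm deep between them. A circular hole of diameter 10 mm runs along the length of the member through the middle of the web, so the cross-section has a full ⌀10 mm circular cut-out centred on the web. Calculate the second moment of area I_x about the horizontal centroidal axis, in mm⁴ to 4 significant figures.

Break the section into simple shapes (no overlaps), measuring from the bottom-left corner of the bounding box.
Bottom flange: 220 × 22, A = 4 840 mm², y = 11 mm, Ī = 195 213 mm⁴.
Web: 20 × 380, A = 7 600 mm², y = 212 mm, Ī = 91 453 333 mm⁴.
Top flange: 220 × 22, A = 4 840 mm², y = 413 mm, Ī = 195 213 mm⁴.
Hole (subtracted): ⌀10, A = 78.5398 mm², y = 212 mm, Ī = 490.874 mm⁴.
By symmetry the centroid is at mid-height, ȳ = 212 mm.
Transfer each piece to the horizontal centroidal axis using Ī + A·d² with d = y − 212:
  bottom flange: d = -201 mm → contributes +195 736 053 mm⁴
  web: d = 0 mm → contributes +91 453 333 mm⁴
  top flange: d = 201 mm → contributes +195 736 053 mm⁴
  hole: d = 0 mm → contributes −490.874 mm⁴
Total I = 482 924 949 mm⁴.

I_x ≈ 4.829 × 10⁸ mm⁴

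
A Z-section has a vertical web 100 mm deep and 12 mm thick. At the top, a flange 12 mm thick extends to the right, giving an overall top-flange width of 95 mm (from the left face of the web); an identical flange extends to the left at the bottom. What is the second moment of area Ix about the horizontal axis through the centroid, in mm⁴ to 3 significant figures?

Break the section into simple shapes (no overlaps), measuring from the bottom-left corner of the bounding box.
Web: 12 × 100, A = 1 200 mm², y = 50 mm, Ī = 1 000 000 mm⁴.
Top flange (beyond web): 83 × 12, A = 996 mm², y = 94 mm, Ī = 11 952 mm⁴.
Bottom flange (beyond web): 83 × 12, A = 996 mm², y = 6 mm, Ī = 11 952 mm⁴.
Centroid: ȳ = ΣA·y / ΣA = 50 mm.
Transfer each piece to the horizontal axis through the centroid using Ī + A·d² with d = y − 50:
  web: d = 0 mm → contributes +1 000 000 mm⁴
  top flange (beyond web): d = 44 mm → contributes +1 940 208 mm⁴
  bottom flange (beyond web): d = -44 mm → contributes +1 940 208 mm⁴
Total I = 4 880 416 mm⁴.

Ix ≈ 4.88 × 10⁶ mm⁴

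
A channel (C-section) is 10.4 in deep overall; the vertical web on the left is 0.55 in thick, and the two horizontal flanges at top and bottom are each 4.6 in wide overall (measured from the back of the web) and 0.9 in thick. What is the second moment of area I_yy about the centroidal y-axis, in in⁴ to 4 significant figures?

Split into non-overlapping primitives; take the origin at the lower-left of the bounding box.
Web: 0.55 × 10.4, A = 5.72 in², x = 0.275 in, Ī = 0.144192 in⁴.
Top flange (beyond web): 4.05 × 0.9, A = 3.645 in², x = 2.575 in, Ī = 4.98226 in⁴.
Bottom flange (beyond web): 4.05 × 0.9, A = 3.645 in², x = 2.575 in, Ī = 4.98226 in⁴.
Centroid: x̄ = ΣA·x / ΣA = 1.56378 in.
Transfer each piece to the centroidal y-axis using Ī + A·d² with d = x − 1.56378:
  web: d = -1.28878 in → contributes +9.64482 in⁴
  top flange (beyond web): d = 1.01122 in → contributes +8.70953 in⁴
  bottom flange (beyond web): d = 1.01122 in → contributes +8.70953 in⁴
Total I = 27.0639 in⁴.

I_yy ≈ 27.06 in⁴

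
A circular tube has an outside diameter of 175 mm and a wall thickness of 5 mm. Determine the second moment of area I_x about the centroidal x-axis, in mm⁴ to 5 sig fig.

Split into non-overlapping primitives; take the origin at the lower-left of the bounding box.
Outer circle: ⌀175, A = 24052.82 mm², y = 87.5 mm, Ī = 46 038 598 mm⁴.
Bore (subtracted): ⌀165, A = 21382.46 mm², y = 87.5 mm, Ī = 36 383 601 mm⁴.
By symmetry the centroid is at mid-height, ȳ = 87.5 mm.
All pieces are centred on the centroidal x-axis, so I = ΣĪ (holes subtracted) = 9 654 998 mm⁴.

I_x ≈ 9.6550 × 10⁶ mm⁴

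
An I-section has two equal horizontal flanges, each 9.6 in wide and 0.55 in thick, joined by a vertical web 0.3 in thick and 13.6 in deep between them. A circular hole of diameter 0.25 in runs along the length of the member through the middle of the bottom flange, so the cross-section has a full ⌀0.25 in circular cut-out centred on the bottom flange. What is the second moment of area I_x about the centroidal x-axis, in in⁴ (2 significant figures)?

Break the section into simple shapes (no overlaps), measuring from the bottom-left corner of the bounding box.
Bottom flange: 9.6 × 0.55, A = 5.28 in², y = 0.275 in, Ī = 0.1331 in⁴.
Web: 0.3 × 13.6, A = 4.08 in², y = 7.35 in, Ī = 62.89 in⁴.
Top flange: 9.6 × 0.55, A = 5.28 in², y = 14.43 in, Ī = 0.1331 in⁴.
Hole (subtracted): ⌀0.25, A = 0.04909 in², y = 0.275 in, Ī = 0.0001917 in⁴.
Centroid: ȳ = ΣA·y / ΣA = 7.374 in.
Transfer each piece to the centroidal x-axis using Ī + A·d² with d = y − 7.374:
  bottom flange: d = -7.099 in → contributes +266.2 in⁴
  web: d = -0.0238 in → contributes +62.89 in⁴
  top flange: d = 7.051 in → contributes +262.7 in⁴
  hole: d = -7.099 in → contributes −2.474 in⁴
Total I = 589.3 in⁴.

I_x ≈ 590 in⁴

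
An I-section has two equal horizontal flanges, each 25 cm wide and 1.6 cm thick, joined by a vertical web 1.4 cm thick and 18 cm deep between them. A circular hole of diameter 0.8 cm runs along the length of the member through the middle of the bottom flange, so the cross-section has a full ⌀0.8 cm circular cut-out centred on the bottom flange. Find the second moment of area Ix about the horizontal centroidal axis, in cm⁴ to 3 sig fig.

Ix ≈ 8330 cm⁴

Break the section into simple shapes (no overlaps), measuring from the bottom-left corner of the bounding box.
Bottom flange: 25 × 1.6, A = 40 cm², y = 0.8 cm, Ī = 8.5333 cm⁴.
Web: 1.4 × 18, A = 25.2 cm², y = 10.6 cm, Ī = 680.4 cm⁴.
Top flange: 25 × 1.6, A = 40 cm², y = 20.4 cm, Ī = 8.5333 cm⁴.
Hole (subtracted): ⌀0.8, A = 0.50265 cm², y = 0.8 cm, Ī = 0.020106 cm⁴.
Centroid: ȳ = ΣA·y / ΣA = 10.647 cm.
Transfer each piece to the horizontal centroidal axis using Ī + A·d² with d = y − 10.647:
  bottom flange: d = -9.8471 cm → contributes +3887.1 cm⁴
  web: d = -0.04705 cm → contributes +680.46 cm⁴
  top flange: d = 9.7529 cm → contributes +3813.3 cm⁴
  hole: d = -9.8471 cm → contributes −48.76 cm⁴
Total I = 8332.1 cm⁴.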